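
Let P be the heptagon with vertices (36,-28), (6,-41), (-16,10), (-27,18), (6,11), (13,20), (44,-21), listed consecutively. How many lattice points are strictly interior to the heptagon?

1987

By the shoelace formula, twice the signed area is |[36·(-41) − 6·(-28)] + [6·10 − (-16)·(-41)] + [(-16)·18 − (-27)·10] + [(-27)·11 − 6·18] + [6·20 − 13·11] + [13·(-21) − 44·20] + [44·(-28) − 36·(-21)]| = 3979, so the area is 1989.5.
Summing gcd(|Δx|,|Δy|) over the edges gives the boundary count: gcd(30,13) + gcd(22,51) + gcd(11,8) + gcd(33,7) + gcd(7,9) + gcd(31,41) + gcd(8,7) = 1+1+1+1+1+1+1 = 7.
By Pick's theorem A = I + B/2 − 1, so I = 1989.5 − 7/2 + 1 = 1987.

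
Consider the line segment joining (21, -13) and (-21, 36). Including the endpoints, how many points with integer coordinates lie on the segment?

The number of lattice points on a segment between lattice points is gcd(|Δx|,|Δy|) + 1 = gcd(42,49) + 1 = 7 + 1 = 8.

8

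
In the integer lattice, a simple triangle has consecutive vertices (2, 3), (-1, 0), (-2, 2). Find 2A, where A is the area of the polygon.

The shoelace formula gives twice the area as |(2·0 − (-1)·3) + ((-1)·2 − (-2)·0) + ((-2)·3 − 2·2)| = 9, so the area is 4.5.

9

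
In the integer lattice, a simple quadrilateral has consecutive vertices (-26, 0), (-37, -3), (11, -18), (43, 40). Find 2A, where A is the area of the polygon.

Using the shoelace formula, 2A = |[(-26)·(-3) − (-37)·0] + [(-37)·(-18) − 11·(-3)] + [11·40 − 43·(-18)] + [43·0 − (-26)·40]| = 3031, so the area is 3031/2.

3031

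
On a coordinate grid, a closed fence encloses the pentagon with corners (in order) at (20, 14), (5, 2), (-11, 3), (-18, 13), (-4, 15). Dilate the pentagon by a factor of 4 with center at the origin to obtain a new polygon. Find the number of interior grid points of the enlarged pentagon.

By the shoelace formula, twice the signed area is |(20·2 − 5·14) + (5·3 − (-11)·2) + ((-11)·13 − (-18)·3) + ((-18)·15 − (-4)·13) + ((-4)·14 − 20·15)| = 656, so the area is 328.
Summing gcd(|Δx|,|Δy|) over the edges gives the boundary count: gcd(15,12) + gcd(16,1) + gcd(7,10) + gcd(14,2) + gcd(24,1) = 3+1+1+2+1 = 8.
Scaling by 4 multiplies the area by 4² = 16 (so the new area is 5248) and multiplies the boundary lattice-point count by 4, giving 32.
By Pick's theorem, the interior count of the dilated polygon is 5248 − 32/2 + 1 = 5233.

5233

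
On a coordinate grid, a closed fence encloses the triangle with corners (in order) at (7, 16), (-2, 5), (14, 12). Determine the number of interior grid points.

The shoelace formula gives twice the area as |[7·5 − (-2)·16] + [(-2)·12 − 14·5] + [14·16 − 7·12]| = 113, so the area is 56.5.
Summing gcd(|Δx|,|Δy|) over the edges gives the boundary count: gcd(9,11) + gcd(16,7) + gcd(7,4) = 1+1+1 = 3.
Pick's theorem gives I = A − B/2 + 1 = 56.5 − 3/2 + 1 = 56.

56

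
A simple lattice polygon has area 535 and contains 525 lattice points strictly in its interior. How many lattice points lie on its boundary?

22

Pick's theorem gives A = I + B/2 − 1, so B = 2(A − I + 1) = 2(535 − 525 + 1) = 22.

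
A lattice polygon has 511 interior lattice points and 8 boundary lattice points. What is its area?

514

By Pick's theorem, A = I + B/2 − 1 = 511 + 8/2 − 1 = 514.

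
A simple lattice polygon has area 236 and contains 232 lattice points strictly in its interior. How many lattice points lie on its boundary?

10

Pick's theorem gives A = I + B/2 − 1, so B = 2(A − I + 1) = 2(236 − 232 + 1) = 10.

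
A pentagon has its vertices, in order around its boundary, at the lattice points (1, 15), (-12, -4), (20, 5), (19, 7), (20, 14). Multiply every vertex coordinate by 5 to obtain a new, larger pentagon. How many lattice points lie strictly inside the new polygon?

Using the shoelace formula, 2A = |(1·(-4) − (-12)·15) + ((-12)·5 − 20·(-4)) + (20·7 − 19·5) + (19·14 − 20·7) + (20·15 − 1·14)| = 653, so the area is 326.5.
Summing gcd(|Δx|,|Δy|) over the edges gives the boundary count: gcd(13,19) + gcd(32,9) + gcd(1,2) + gcd(1,7) + gcd(19,1) = 1+1+1+1+1 = 5.
Scaling by 5 multiplies the area by 5² = 25 (so the new area is 16325/2) and multiplies the boundary lattice-point count by 5, giving 25.
By Pick's theorem, the interior count of the dilated polygon is 16325/2 − 25/2 + 1 = 8151.

8151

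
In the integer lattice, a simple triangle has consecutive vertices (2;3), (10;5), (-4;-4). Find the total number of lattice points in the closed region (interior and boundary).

Using the shoelace formula, 2A = |[2·5 − 10·3] + [10·(-4) − (-4)·5] + [(-4)·3 − 2·(-4)]| = 44, so the area is 22.
Summing gcd(|Δx|,|Δy|) over the edges gives the boundary count: gcd(8,2) + gcd(14,9) + gcd(6,7) = 2+1+1 = 4.
Pick's theorem gives I = A − B/2 + 1 = 22 − 4/2 + 1 = 21, so the closed region contains I + B = 21 + 4 = 25 lattice points.

25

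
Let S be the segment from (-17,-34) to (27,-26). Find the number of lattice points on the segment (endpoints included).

The number of lattice points on a segment between lattice points is gcd(|Δx|,|Δy|) + 1 = gcd(44,8) + 1 = 4 + 1 = 5.

5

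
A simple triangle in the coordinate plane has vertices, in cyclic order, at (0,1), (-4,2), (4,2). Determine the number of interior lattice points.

The shoelace formula gives twice the area as |[0·2 − (-4)·1] + [(-4)·2 − 4·2] + [4·1 − 0·2]| = 8, so the area is 4.
Summing gcd(|Δx|,|Δy|) over the edges gives the boundary count: gcd(4,1) + gcd(8,0) + gcd(4,1) = 1+8+1 = 10.
By Pick's theorem A = I + B/2 − 1, so I = 4 − 10/2 + 1 = 0.

0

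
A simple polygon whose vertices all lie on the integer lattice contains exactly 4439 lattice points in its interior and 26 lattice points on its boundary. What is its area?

By Pick's theorem, A = I + B/2 − 1 = 4439 + 26/2 − 1 = 4451.

4451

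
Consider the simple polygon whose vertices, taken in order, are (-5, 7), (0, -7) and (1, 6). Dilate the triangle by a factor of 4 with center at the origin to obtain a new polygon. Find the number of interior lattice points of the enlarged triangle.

627

Using the shoelace formula, 2A = |[(-5)·(-7) − 0·7] + [0·6 − 1·(-7)] + [1·7 − (-5)·6]| = 79, so the area is 79/2.
Summing gcd(|Δx|,|Δy|) over the edges gives the boundary count: gcd(5,14) + gcd(1,13) + gcd(6,1) = 1+1+1 = 3.
Scaling by 4 multiplies the area by 4² = 16 (so the new area is 632) and multiplies the boundary lattice-point count by 4, giving 12.
By Pick's theorem, the interior count of the dilated polygon is 632 − 12/2 + 1 = 627.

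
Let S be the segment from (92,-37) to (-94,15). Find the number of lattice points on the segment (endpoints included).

3

The number of lattice points on a segment between lattice points is gcd(|Δx|,|Δy|) + 1 = gcd(186,52) + 1 = 2 + 1 = 3.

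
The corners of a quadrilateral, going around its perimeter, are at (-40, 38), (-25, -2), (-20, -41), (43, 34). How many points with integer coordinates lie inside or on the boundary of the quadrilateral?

3052

By the shoelace formula, twice the signed area is |((-40)·(-2) − (-25)·38) + ((-25)·(-41) − (-20)·(-2)) + ((-20)·34 − 43·(-41)) + (43·38 − (-40)·34)| = 6092, so the area is 3046.
Summing gcd(|Δx|,|Δy|) over the edges gives the boundary count: gcd(15,40) + gcd(5,39) + gcd(63,75) + gcd(83,4) = 5+1+3+1 = 10.
Pick's theorem gives I = A − B/2 + 1 = 3046 − 10/2 + 1 = 3042, so the closed region contains I + B = 3042 + 10 = 3052 lattice points.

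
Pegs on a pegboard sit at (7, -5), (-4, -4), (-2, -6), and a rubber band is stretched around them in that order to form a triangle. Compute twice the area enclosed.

20

Using the shoelace formula, 2A = |(7·(-4) − (-4)·(-5)) + ((-4)·(-6) − (-2)·(-4)) + ((-2)·(-5) − 7·(-6))| = 20, so the area is 10.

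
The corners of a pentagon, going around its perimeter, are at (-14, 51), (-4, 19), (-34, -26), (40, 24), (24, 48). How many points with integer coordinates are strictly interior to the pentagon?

2063

The shoelace formula gives twice the area as |[(-14)·19 − (-4)·51] + [(-4)·(-26) − (-34)·19] + [(-34)·24 − 40·(-26)] + [40·48 − 24·24] + [24·51 − (-14)·48]| = 4152, so the area is 2076.
The number of boundary lattice points is Σ gcd(|Δx|,|Δy|) = gcd(10,32) + gcd(30,45) + gcd(74,50) + gcd(16,24) + gcd(38,3) = 2+15+2+8+1 = 28.
Pick's theorem gives I = A − B/2 + 1 = 2076 − 28/2 + 1 = 2063.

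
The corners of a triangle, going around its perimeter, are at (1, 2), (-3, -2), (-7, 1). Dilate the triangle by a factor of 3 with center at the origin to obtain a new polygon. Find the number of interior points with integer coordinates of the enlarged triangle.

By the shoelace formula, twice the signed area is |[1·(-2) − (-3)·2] + [(-3)·1 − (-7)·(-2)] + [(-7)·2 − 1·1]| = 28, so the area is 14.
Summing gcd(|Δx|,|Δy|) over the edges gives the boundary count: gcd(4,4) + gcd(4,3) + gcd(8,1) = 4+1+1 = 6.
Scaling by 3 multiplies the area by 3² = 9 (so the new area is 126) and multiplies the boundary lattice-point count by 3, giving 18.
By Pick's theorem, the interior count of the dilated polygon is 126 − 18/2 + 1 = 118.

118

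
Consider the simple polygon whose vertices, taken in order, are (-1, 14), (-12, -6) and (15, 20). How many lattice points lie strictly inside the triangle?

126

Using the shoelace formula, 2A = |[(-1)·(-6) − (-12)·14] + [(-12)·20 − 15·(-6)] + [15·14 − (-1)·20]| = 254, so the area is 127.
The number of boundary lattice points is Σ gcd(|Δx|,|Δy|) = gcd(11,20) + gcd(27,26) + gcd(16,6) = 1+1+2 = 4.
By Pick's theorem A = I + B/2 − 1, so I = 127 − 4/2 + 1 = 126.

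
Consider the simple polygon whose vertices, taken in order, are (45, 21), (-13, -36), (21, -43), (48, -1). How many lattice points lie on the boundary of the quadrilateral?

6

Summing gcd(|Δx|,|Δy|) over the edges gives the boundary count: gcd(58,57) + gcd(34,7) + gcd(27,42) + gcd(3,22) = 1+1+3+1 = 6.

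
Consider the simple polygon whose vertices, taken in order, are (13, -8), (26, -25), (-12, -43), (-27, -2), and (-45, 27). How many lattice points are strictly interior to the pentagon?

1739

By the shoelace formula, twice the signed area is |[13·(-25) − 26·(-8)] + [26·(-43) − (-12)·(-25)] + [(-12)·(-2) − (-27)·(-43)] + [(-27)·27 − (-45)·(-2)] + [(-45)·(-8) − 13·27]| = 3482, so the area is 1741.
Summing gcd(|Δx|,|Δy|) over the edges gives the boundary count: gcd(13,17) + gcd(38,18) + gcd(15,41) + gcd(18,29) + gcd(58,35) = 1+2+1+1+1 = 6.
Pick's theorem gives I = A − B/2 + 1 = 1741 − 6/2 + 1 = 1739.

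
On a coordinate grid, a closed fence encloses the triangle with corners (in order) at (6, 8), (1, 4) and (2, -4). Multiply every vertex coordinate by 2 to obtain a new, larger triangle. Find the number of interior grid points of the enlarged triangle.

The shoelace formula gives twice the area as |(6·4 − 1·8) + (1·(-4) − 2·4) + (2·8 − 6·(-4))| = 44, so the area is 22.
Summing gcd(|Δx|,|Δy|) over the edges gives the boundary count: gcd(5,4) + gcd(1,8) + gcd(4,12) = 1+1+4 = 6.
Scaling by 2 multiplies the area by 2² = 4 (so the new area is 88) and multiplies the boundary lattice-point count by 2, giving 12.
By Pick's theorem, the interior count of the dilated polygon is 88 − 12/2 + 1 = 83.

83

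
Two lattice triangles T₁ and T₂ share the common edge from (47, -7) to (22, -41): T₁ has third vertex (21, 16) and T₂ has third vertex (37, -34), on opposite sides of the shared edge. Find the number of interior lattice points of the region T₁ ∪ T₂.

896

The union is the simple quadrilateral with vertices (47, -7), (21, 16), (22, -41), (37, -34) in order.
By the shoelace formula, twice the signed area is |[47·16 − 21·(-7)] + [21·(-41) − 22·16] + [22·(-34) − 37·(-41)] + [37·(-7) − 47·(-34)]| = 1794, so the area is 897.
The number of boundary lattice points is Σ gcd(|Δx|,|Δy|) = gcd(26,23) + gcd(1,57) + gcd(15,7) + gcd(10,27) = 1+1+1+1 = 4.
By Pick's theorem I = A − B/2 + 1 = 897 − 4/2 + 1 = 896.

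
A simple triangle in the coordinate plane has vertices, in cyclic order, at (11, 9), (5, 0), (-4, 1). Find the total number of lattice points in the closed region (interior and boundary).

47

Using the shoelace formula, 2A = |(11·0 − 5·9) + (5·1 − (-4)·0) + ((-4)·9 − 11·1)| = 87, so the area is 87/2.
Summing gcd(|Δx|,|Δy|) over the edges gives the boundary count: gcd(6,9) + gcd(9,1) + gcd(15,8) = 3+1+1 = 5.
Pick's theorem gives I = A − B/2 + 1 = 87/2 − 5/2 + 1 = 42, so the closed region contains I + B = 42 + 5 = 47 lattice points.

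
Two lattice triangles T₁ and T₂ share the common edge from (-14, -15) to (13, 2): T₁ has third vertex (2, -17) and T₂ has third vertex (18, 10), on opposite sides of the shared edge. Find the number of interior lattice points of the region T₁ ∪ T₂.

The union is the simple quadrilateral with vertices (-14, -15), (2, -17), (13, 2), (18, 10) in order.
By the shoelace formula, twice the signed area is |[(-14)·(-17) − 2·(-15)] + [2·2 − 13·(-17)] + [13·10 − 18·2] + [18·(-15) − (-14)·10]| = 457, so the area is 457/2.
Along each edge there are gcd(|Δx|,|Δy|)+1 lattice points, so counting each shared vertex once the boundary has gcd(16,2) + gcd(11,19) + gcd(5,8) + gcd(32,25) = 2+1+1+1 = 5.
By Pick's theorem I = A − B/2 + 1 = 457/2 − 5/2 + 1 = 227.

227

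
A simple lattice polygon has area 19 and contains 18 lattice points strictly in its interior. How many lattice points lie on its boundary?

4

Pick's theorem gives A = I + B/2 − 1, so B = 2(A − I + 1) = 2(19 − 18 + 1) = 4.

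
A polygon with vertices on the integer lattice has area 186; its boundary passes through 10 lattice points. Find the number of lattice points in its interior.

From Pick's theorem, I = A − B/2 + 1 = 186 − 10/2 + 1 = 182.

182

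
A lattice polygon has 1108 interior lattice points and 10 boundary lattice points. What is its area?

Pick's theorem states A = I + B/2 − 1, so A = 1108 + 10/2 − 1 = 1112.

1112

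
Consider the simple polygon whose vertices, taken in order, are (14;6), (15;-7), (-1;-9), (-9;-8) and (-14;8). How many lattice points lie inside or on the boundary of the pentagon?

396

By the shoelace formula, twice the signed area is |[14·(-7) − 15·6] + [15·(-9) − (-1)·(-7)] + [(-1)·(-8) − (-9)·(-9)] + [(-9)·8 − (-14)·(-8)] + [(-14)·6 − 14·8]| = 783, so the area is 391.5.
Along each edge there are gcd(|Δx|,|Δy|)+1 lattice points, so counting each shared vertex once the boundary has gcd(1,13) + gcd(16,2) + gcd(8,1) + gcd(5,16) + gcd(28,2) = 1+2+1+1+2 = 7.
Pick's theorem gives I = A − B/2 + 1 = 391.5 − 7/2 + 1 = 389, so the closed region contains I + B = 389 + 7 = 396 lattice points.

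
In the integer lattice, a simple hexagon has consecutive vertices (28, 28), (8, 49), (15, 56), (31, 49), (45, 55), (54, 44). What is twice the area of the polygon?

1350

By the shoelace formula, twice the signed area is |(28·49 − 8·28) + (8·56 − 15·49) + (15·49 − 31·56) + (31·55 − 45·49) + (45·44 − 54·55) + (54·28 − 28·44)| = 1350, so the area is 675.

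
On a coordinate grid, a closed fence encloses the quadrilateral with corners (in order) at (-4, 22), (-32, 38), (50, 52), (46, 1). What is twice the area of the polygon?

4338

By the shoelace formula, twice the signed area is |((-4)·38 − (-32)·22) + ((-32)·52 − 50·38) + (50·1 − 46·52) + (46·22 − (-4)·1)| = 4338, so the area is 2169.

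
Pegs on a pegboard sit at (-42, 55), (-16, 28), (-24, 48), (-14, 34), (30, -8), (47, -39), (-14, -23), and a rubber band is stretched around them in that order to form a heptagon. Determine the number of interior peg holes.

The shoelace formula gives twice the area as |((-42)·28 − (-16)·55) + ((-16)·48 − (-24)·28) + ((-24)·34 − (-14)·48) + ((-14)·(-8) − 30·34) + (30·(-39) − 47·(-8)) + (47·(-23) − (-14)·(-39)) + ((-14)·55 − (-42)·(-23))| = 5601, so the area is 5601/2.
Along each edge there are gcd(|Δx|,|Δy|)+1 lattice points, so counting each shared vertex once the boundary has gcd(26,27) + gcd(8,20) + gcd(10,14) + gcd(44,42) + gcd(17,31) + gcd(61,16) + gcd(28,78) = 1+4+2+2+1+1+2 = 13.
By Pick's theorem A = I + B/2 − 1, so I = 5601/2 − 13/2 + 1 = 2795.

2795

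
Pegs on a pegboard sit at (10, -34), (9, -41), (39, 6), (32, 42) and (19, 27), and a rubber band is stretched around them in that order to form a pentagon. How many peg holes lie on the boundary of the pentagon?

5

The number of boundary lattice points is Σ gcd(|Δx|,|Δy|) = gcd(1,7) + gcd(30,47) + gcd(7,36) + gcd(13,15) + gcd(9,61) = 1+1+1+1+1 = 5.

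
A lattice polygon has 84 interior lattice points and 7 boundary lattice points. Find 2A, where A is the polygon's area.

By Pick's theorem, A = I + B/2 − 1 = 84 + 7/2 − 1 = 173/2.
Hence 2A = 173.

173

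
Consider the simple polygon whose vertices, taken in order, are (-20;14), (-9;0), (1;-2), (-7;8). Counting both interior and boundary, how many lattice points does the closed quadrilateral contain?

104

By the shoelace formula, twice the signed area is |[(-20)·0 − (-9)·14] + [(-9)·(-2) − 1·0] + [1·8 − (-7)·(-2)] + [(-7)·14 − (-20)·8]| = 200, so the area is 100.
Along each edge there are gcd(|Δx|,|Δy|)+1 lattice points, so counting each shared vertex once the boundary has gcd(11,14) + gcd(10,2) + gcd(8,10) + gcd(13,6) = 1+2+2+1 = 6.
Pick's theorem gives I = A − B/2 + 1 = 100 − 6/2 + 1 = 98, so the closed region contains I + B = 98 + 6 = 104 lattice points.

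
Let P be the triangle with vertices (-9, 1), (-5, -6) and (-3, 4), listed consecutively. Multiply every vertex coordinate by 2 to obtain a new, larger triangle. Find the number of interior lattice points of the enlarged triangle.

By the shoelace formula, twice the signed area is |((-9)·(-6) − (-5)·1) + ((-5)·4 − (-3)·(-6)) + ((-3)·1 − (-9)·4)| = 54, so the area is 27.
Summing gcd(|Δx|,|Δy|) over the edges gives the boundary count: gcd(4,7) + gcd(2,10) + gcd(6,3) = 1+2+3 = 6.
Scaling by 2 multiplies the area by 2² = 4 (so the new area is 108) and multiplies the boundary lattice-point count by 2, giving 12.
By Pick's theorem, the interior count of the dilated polygon is 108 − 12/2 + 1 = 103.

103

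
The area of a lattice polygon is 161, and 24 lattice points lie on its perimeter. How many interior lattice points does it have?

150

Pick's theorem A = I + B/2 − 1 rearranges to I = A − B/2 + 1 = 161 − 24/2 + 1 = 150.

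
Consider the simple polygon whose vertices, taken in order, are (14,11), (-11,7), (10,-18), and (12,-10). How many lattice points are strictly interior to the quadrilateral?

366

Using the shoelace formula, 2A = |(14·7 − (-11)·11) + ((-11)·(-18) − 10·7) + (10·(-10) − 12·(-18)) + (12·11 − 14·(-10))| = 735, so the area is 735/2.
Summing gcd(|Δx|,|Δy|) over the edges gives the boundary count: gcd(25,4) + gcd(21,25) + gcd(2,8) + gcd(2,21) = 1+1+2+1 = 5.
Pick's theorem gives I = A − B/2 + 1 = 735/2 − 5/2 + 1 = 366.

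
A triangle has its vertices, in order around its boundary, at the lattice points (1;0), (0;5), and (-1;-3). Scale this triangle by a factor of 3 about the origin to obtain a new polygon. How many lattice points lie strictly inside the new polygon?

55

The shoelace formula gives twice the area as |(1·5 − 0·0) + (0·(-3) − (-1)·5) + ((-1)·0 − 1·(-3))| = 13, so the area is 13/2.
Along each edge there are gcd(|Δx|,|Δy|)+1 lattice points, so counting each shared vertex once the boundary has gcd(1,5) + gcd(1,8) + gcd(2,3) = 1+1+1 = 3.
Scaling by 3 multiplies the area by 3² = 9 (so the new area is 58.5) and multiplies the boundary lattice-point count by 3, giving 9.
By Pick's theorem, the interior count of the dilated polygon is 58.5 − 9/2 + 1 = 55.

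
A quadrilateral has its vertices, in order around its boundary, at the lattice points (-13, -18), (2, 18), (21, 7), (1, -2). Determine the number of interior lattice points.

The shoelace formula gives twice the area as |((-13)·18 − 2·(-18)) + (2·7 − 21·18) + (21·(-2) − 1·7) + (1·(-18) − (-13)·(-2))| = 655, so the area is 655/2.
The number of boundary lattice points is Σ gcd(|Δx|,|Δy|) = gcd(15,36) + gcd(19,11) + gcd(20,9) + gcd(14,16) = 3+1+1+2 = 7.
Pick's theorem gives I = A − B/2 + 1 = 655/2 − 7/2 + 1 = 325.

325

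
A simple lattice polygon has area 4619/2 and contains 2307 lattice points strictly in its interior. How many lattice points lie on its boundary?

7

Pick's theorem gives A = I + B/2 − 1, so B = 2(A − I + 1) = 2(4619/2 − 2307 + 1) = 7.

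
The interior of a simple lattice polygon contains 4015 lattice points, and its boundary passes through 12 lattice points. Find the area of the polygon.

By Pick's theorem, A = I + B/2 − 1 = 4015 + 12/2 − 1 = 4020.

4020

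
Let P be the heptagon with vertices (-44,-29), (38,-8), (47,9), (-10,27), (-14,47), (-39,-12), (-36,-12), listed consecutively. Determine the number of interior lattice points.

2990

The shoelace formula gives twice the area as |((-44)·(-8) − 38·(-29)) + (38·9 − 47·(-8)) + (47·27 − (-10)·9) + ((-10)·47 − (-14)·27) + ((-14)·(-12) − (-39)·47) + ((-39)·(-12) − (-36)·(-12)) + ((-36)·(-29) − (-44)·(-12))| = 5992, so the area is 2996.
Summing gcd(|Δx|,|Δy|) over the edges gives the boundary count: gcd(82,21) + gcd(9,17) + gcd(57,18) + gcd(4,20) + gcd(25,59) + gcd(3,0) + gcd(8,17) = 1+1+3+4+1+3+1 = 14.
Pick's theorem gives I = A − B/2 + 1 = 2996 − 14/2 + 1 = 2990.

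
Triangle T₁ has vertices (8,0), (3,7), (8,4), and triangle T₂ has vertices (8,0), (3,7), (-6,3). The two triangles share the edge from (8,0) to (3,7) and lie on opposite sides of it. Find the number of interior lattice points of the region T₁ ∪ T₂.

The union is the simple quadrilateral with vertices (8,0), (8,4), (3,7), (-6,3) in order.
The shoelace formula gives twice the area as |(8·4 − 8·0) + (8·7 − 3·4) + (3·3 − (-6)·7) + ((-6)·0 − 8·3)| = 103, so the area is 103/2.
Along each edge there are gcd(|Δx|,|Δy|)+1 lattice points, so counting each shared vertex once the boundary has gcd(0,4) + gcd(5,3) + gcd(9,4) + gcd(14,3) = 4+1+1+1 = 7.
By Pick's theorem I = A − B/2 + 1 = 103/2 − 7/2 + 1 = 49.

49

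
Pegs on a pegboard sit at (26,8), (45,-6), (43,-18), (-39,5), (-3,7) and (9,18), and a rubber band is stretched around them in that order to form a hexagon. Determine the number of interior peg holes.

1160

Using the shoelace formula, 2A = |(26·(-6) − 45·8) + (45·(-18) − 43·(-6)) + (43·5 − (-39)·(-18)) + ((-39)·7 − (-3)·5) + ((-3)·18 − 9·7) + (9·8 − 26·18)| = 2326, so the area is 1163.
Along each edge there are gcd(|Δx|,|Δy|)+1 lattice points, so counting each shared vertex once the boundary has gcd(19,14) + gcd(2,12) + gcd(82,23) + gcd(36,2) + gcd(12,11) + gcd(17,10) = 1+2+1+2+1+1 = 8.
By Pick's theorem A = I + B/2 − 1, so I = 1163 − 8/2 + 1 = 1160.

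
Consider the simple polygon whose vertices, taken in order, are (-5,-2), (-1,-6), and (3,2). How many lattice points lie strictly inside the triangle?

19

By the shoelace formula, twice the signed area is |[(-5)·(-6) − (-1)·(-2)] + [(-1)·2 − 3·(-6)] + [3·(-2) − (-5)·2]| = 48, so the area is 24.
Summing gcd(|Δx|,|Δy|) over the edges gives the boundary count: gcd(4,4) + gcd(4,8) + gcd(8,4) = 4+4+4 = 12.
Pick's theorem gives I = A − B/2 + 1 = 24 − 12/2 + 1 = 19.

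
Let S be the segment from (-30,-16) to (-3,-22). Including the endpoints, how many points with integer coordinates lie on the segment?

4

The number of lattice points on a segment between lattice points is gcd(|Δx|,|Δy|) + 1 = gcd(27,6) + 1 = 3 + 1 = 4.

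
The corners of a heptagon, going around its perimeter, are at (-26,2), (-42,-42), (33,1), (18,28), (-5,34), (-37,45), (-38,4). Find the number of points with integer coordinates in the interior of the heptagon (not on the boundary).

Using the shoelace formula, 2A = |((-26)·(-42) − (-42)·2) + ((-42)·1 − 33·(-42)) + (33·28 − 18·1) + (18·34 − (-5)·28) + ((-5)·45 − (-37)·34) + ((-37)·4 − (-38)·45) + ((-38)·2 − (-26)·4)| = 6801, so the area is 6801/2.
The number of boundary lattice points is Σ gcd(|Δx|,|Δy|) = gcd(16,44) + gcd(75,43) + gcd(15,27) + gcd(23,6) + gcd(32,11) + gcd(1,41) + gcd(12,2) = 4+1+3+1+1+1+2 = 13.
Pick's theorem gives I = A − B/2 + 1 = 6801/2 − 13/2 + 1 = 3395.

3395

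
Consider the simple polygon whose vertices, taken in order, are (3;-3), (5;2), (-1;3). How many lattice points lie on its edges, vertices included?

Along each edge there are gcd(|Δx|,|Δy|)+1 lattice points, so counting each shared vertex once the boundary has gcd(2,5) + gcd(6,1) + gcd(4,6) = 1+1+2 = 4.

4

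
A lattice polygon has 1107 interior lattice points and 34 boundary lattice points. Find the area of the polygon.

Pick's theorem states A = I + B/2 − 1, so A = 1107 + 34/2 − 1 = 1123.

1123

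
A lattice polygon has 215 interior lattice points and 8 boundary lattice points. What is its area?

218

Pick's theorem states A = I + B/2 − 1, so A = 215 + 8/2 − 1 = 218.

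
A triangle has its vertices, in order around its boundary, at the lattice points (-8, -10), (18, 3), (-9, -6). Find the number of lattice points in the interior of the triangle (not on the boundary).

48

Using the shoelace formula, 2A = |((-8)·3 − 18·(-10)) + (18·(-6) − (-9)·3) + ((-9)·(-10) − (-8)·(-6))| = 117, so the area is 58.5.
Summing gcd(|Δx|,|Δy|) over the edges gives the boundary count: gcd(26,13) + gcd(27,9) + gcd(1,4) = 13+9+1 = 23.
By Pick's theorem A = I + B/2 − 1, so I = 58.5 − 23/2 + 1 = 48.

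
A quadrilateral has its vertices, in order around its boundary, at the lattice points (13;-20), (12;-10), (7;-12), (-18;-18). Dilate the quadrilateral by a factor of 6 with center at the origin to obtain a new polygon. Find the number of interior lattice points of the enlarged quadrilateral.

By the shoelace formula, twice the signed area is |[13·(-10) − 12·(-20)] + [12·(-12) − 7·(-10)] + [7·(-18) − (-18)·(-12)] + [(-18)·(-20) − 13·(-18)]| = 288, so the area is 144.
Summing gcd(|Δx|,|Δy|) over the edges gives the boundary count: gcd(1,10) + gcd(5,2) + gcd(25,6) + gcd(31,2) = 1+1+1+1 = 4.
Scaling by 6 multiplies the area by 6² = 36 (so the new area is 5184) and multiplies the boundary lattice-point count by 6, giving 24.
By Pick's theorem, the interior count of the dilated polygon is 5184 − 24/2 + 1 = 5173.

5173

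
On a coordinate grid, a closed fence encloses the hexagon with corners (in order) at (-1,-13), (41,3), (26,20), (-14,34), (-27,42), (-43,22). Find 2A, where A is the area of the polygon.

4559

The shoelace formula gives twice the area as |[(-1)·3 − 41·(-13)] + [41·20 − 26·3] + [26·34 − (-14)·20] + [(-14)·42 − (-27)·34] + [(-27)·22 − (-43)·42] + [(-43)·(-13) − (-1)·22]| = 4559, so the area is 2279.5.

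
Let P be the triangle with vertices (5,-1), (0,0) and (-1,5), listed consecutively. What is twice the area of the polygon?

Using the shoelace formula, 2A = |(5·0 − 0·(-1)) + (0·5 − (-1)·0) + ((-1)·(-1) − 5·5)| = 24, so the area is 12.

24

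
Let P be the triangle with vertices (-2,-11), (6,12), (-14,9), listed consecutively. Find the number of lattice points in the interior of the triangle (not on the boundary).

Using the shoelace formula, 2A = |[(-2)·12 − 6·(-11)] + [6·9 − (-14)·12] + [(-14)·(-11) − (-2)·9]| = 436, so the area is 218.
Summing gcd(|Δx|,|Δy|) over the edges gives the boundary count: gcd(8,23) + gcd(20,3) + gcd(12,20) = 1+1+4 = 6.
By Pick's theorem A = I + B/2 − 1, so I = 218 − 6/2 + 1 = 216.

216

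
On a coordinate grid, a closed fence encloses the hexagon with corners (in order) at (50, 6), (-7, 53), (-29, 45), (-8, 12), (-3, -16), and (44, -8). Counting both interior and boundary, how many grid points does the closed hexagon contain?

The shoelace formula gives twice the area as |[50·53 − (-7)·6] + [(-7)·45 − (-29)·53] + [(-29)·12 − (-8)·45] + [(-8)·(-16) − (-3)·12] + [(-3)·(-8) − 44·(-16)] + [44·6 − 50·(-8)]| = 5482, so the area is 2741.
The number of boundary lattice points is Σ gcd(|Δx|,|Δy|) = gcd(57,47) + gcd(22,8) + gcd(21,33) + gcd(5,28) + gcd(47,8) + gcd(6,14) = 1+2+3+1+1+2 = 10.
Pick's theorem gives I = A − B/2 + 1 = 2741 − 10/2 + 1 = 2737, so the closed region contains I + B = 2737 + 10 = 2747 lattice points.

2747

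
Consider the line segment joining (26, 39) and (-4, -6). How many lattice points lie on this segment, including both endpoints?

16

The number of lattice points on a segment between lattice points is gcd(|Δx|,|Δy|) + 1 = gcd(30,45) + 1 = 15 + 1 = 16.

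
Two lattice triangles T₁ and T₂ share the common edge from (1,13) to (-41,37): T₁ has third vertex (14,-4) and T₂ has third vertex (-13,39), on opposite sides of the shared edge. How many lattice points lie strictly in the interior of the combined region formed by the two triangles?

The union is the simple quadrilateral with vertices (1,13), (14,-4), (-41,37), (-13,39) in order.
The shoelace formula gives twice the area as |(1·(-4) − 14·13) + (14·37 − (-41)·(-4)) + ((-41)·39 − (-13)·37) + ((-13)·13 − 1·39)| = 1158, so the area is 579.
Summing gcd(|Δx|,|Δy|) over the edges gives the boundary count: gcd(13,17) + gcd(55,41) + gcd(28,2) + gcd(14,26) = 1+1+2+2 = 6.
By Pick's theorem I = A − B/2 + 1 = 579 − 6/2 + 1 = 577.

577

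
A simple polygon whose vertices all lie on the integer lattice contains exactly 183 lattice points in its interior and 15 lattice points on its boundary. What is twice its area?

By Pick's theorem, A = I + B/2 − 1 = 183 + 15/2 − 1 = 379/2.
Hence 2A = 379.

379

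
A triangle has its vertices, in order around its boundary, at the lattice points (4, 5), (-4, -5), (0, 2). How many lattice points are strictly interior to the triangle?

By the shoelace formula, twice the signed area is |(4·(-5) − (-4)·5) + ((-4)·2 − 0·(-5)) + (0·5 − 4·2)| = 16, so the area is 8.
Summing gcd(|Δx|,|Δy|) over the edges gives the boundary count: gcd(8,10) + gcd(4,7) + gcd(4,3) = 2+1+1 = 4.
Pick's theorem gives I = A − B/2 + 1 = 8 − 4/2 + 1 = 7.

7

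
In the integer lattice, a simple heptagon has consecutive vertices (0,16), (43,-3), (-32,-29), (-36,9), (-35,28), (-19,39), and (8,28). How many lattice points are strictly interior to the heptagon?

2798

The shoelace formula gives twice the area as |[0·(-3) − 43·16] + [43·(-29) − (-32)·(-3)] + [(-32)·9 − (-36)·(-29)] + [(-36)·28 − (-35)·9] + [(-35)·39 − (-19)·28] + [(-19)·28 − 8·39] + [8·16 − 0·28]| = 5605, so the area is 5605/2.
Summing gcd(|Δx|,|Δy|) over the edges gives the boundary count: gcd(43,19) + gcd(75,26) + gcd(4,38) + gcd(1,19) + gcd(16,11) + gcd(27,11) + gcd(8,12) = 1+1+2+1+1+1+4 = 11.
By Pick's theorem A = I + B/2 − 1, so I = 5605/2 − 11/2 + 1 = 2798.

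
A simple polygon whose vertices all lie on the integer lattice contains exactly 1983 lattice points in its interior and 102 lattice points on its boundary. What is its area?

2033

Pick's theorem states A = I + B/2 − 1, so A = 1983 + 102/2 − 1 = 2033.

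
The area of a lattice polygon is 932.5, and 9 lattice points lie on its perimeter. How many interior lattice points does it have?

From Pick's theorem, I = A − B/2 + 1 = 932.5 − 9/2 + 1 = 929.

929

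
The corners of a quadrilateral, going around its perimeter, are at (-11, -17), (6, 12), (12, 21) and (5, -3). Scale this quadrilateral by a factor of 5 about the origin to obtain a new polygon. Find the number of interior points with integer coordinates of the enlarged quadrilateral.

The shoelace formula gives twice the area as |[(-11)·12 − 6·(-17)] + [6·21 − 12·12] + [12·(-3) − 5·21] + [5·(-17) − (-11)·(-3)]| = 307, so the area is 307/2.
Summing gcd(|Δx|,|Δy|) over the edges gives the boundary count: gcd(17,29) + gcd(6,9) + gcd(7,24) + gcd(16,14) = 1+3+1+2 = 7.
Scaling by 5 multiplies the area by 5² = 25 (so the new area is 7675/2) and multiplies the boundary lattice-point count by 5, giving 35.
By Pick's theorem, the interior count of the dilated polygon is 7675/2 − 35/2 + 1 = 3821.

3821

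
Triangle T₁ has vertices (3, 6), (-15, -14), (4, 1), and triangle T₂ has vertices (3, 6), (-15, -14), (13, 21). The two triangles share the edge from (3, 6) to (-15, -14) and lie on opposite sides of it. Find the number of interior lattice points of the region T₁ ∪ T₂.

84

The union is the simple quadrilateral with vertices (3, 6), (4, 1), (-15, -14), (13, 21) in order.
By the shoelace formula, twice the signed area is |[3·1 − 4·6] + [4·(-14) − (-15)·1] + [(-15)·21 − 13·(-14)] + [13·6 − 3·21]| = 180, so the area is 90.
Along each edge there are gcd(|Δx|,|Δy|)+1 lattice points, so counting each shared vertex once the boundary has gcd(1,5) + gcd(19,15) + gcd(28,35) + gcd(10,15) = 1+1+7+5 = 14.
By Pick's theorem I = A − B/2 + 1 = 90 − 14/2 + 1 = 84.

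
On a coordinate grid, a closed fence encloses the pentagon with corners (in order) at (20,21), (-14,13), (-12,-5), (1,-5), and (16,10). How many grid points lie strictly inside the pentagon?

By the shoelace formula, twice the signed area is |[20·13 − (-14)·21] + [(-14)·(-5) − (-12)·13] + [(-12)·(-5) − 1·(-5)] + [1·10 − 16·(-5)] + [16·21 − 20·10]| = 1071, so the area is 1071/2.
Along each edge there are gcd(|Δx|,|Δy|)+1 lattice points, so counting each shared vertex once the boundary has gcd(34,8) + gcd(2,18) + gcd(13,0) + gcd(15,15) + gcd(4,11) = 2+2+13+15+1 = 33.
Pick's theorem gives I = A − B/2 + 1 = 1071/2 − 33/2 + 1 = 520.

520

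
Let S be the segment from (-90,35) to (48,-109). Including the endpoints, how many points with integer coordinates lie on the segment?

The number of lattice points on a segment between lattice points is gcd(|Δx|,|Δy|) + 1 = gcd(138,144) + 1 = 6 + 1 = 7.

7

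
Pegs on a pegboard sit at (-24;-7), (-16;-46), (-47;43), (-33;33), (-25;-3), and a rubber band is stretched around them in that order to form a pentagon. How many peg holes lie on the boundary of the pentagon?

The number of boundary lattice points is Σ gcd(|Δx|,|Δy|) = gcd(8,39) + gcd(31,89) + gcd(14,10) + gcd(8,36) + gcd(1,4) = 1+1+2+4+1 = 9.

9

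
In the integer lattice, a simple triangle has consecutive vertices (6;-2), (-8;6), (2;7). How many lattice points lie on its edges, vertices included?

Summing gcd(|Δx|,|Δy|) over the edges gives the boundary count: gcd(14,8) + gcd(10,1) + gcd(4,9) = 2+1+1 = 4.

4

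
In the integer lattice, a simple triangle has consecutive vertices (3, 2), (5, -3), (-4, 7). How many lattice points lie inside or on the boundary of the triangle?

By the shoelace formula, twice the signed area is |(3·(-3) − 5·2) + (5·7 − (-4)·(-3)) + ((-4)·2 − 3·7)| = 25, so the area is 25/2.
The number of boundary lattice points is Σ gcd(|Δx|,|Δy|) = gcd(2,5) + gcd(9,10) + gcd(7,5) = 1+1+1 = 3.
Pick's theorem gives I = A − B/2 + 1 = 25/2 − 3/2 + 1 = 12, so the closed region contains I + B = 12 + 3 = 15 lattice points.

15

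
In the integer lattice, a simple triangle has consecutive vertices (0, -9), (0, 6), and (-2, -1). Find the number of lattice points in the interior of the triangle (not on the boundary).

7

By the shoelace formula, twice the signed area is |(0·6 − 0·(-9)) + (0·(-1) − (-2)·6) + ((-2)·(-9) − 0·(-1))| = 30, so the area is 15.
The number of boundary lattice points is Σ gcd(|Δx|,|Δy|) = gcd(0,15) + gcd(2,7) + gcd(2,8) = 15+1+2 = 18.
By Pick's theorem A = I + B/2 − 1, so I = 15 − 18/2 + 1 = 7.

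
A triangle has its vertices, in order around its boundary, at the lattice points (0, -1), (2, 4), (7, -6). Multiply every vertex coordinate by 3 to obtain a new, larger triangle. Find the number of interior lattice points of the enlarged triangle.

Using the shoelace formula, 2A = |(0·4 − 2·(-1)) + (2·(-6) − 7·4) + (7·(-1) − 0·(-6))| = 45, so the area is 22.5.
Summing gcd(|Δx|,|Δy|) over the edges gives the boundary count: gcd(2,5) + gcd(5,10) + gcd(7,5) = 1+5+1 = 7.
Scaling by 3 multiplies the area by 3² = 9 (so the new area is 405/2) and multiplies the boundary lattice-point count by 3, giving 21.
By Pick's theorem, the interior count of the dilated polygon is 405/2 − 21/2 + 1 = 193.

193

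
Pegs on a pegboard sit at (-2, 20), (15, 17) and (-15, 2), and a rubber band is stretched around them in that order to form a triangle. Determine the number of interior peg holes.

165

The shoelace formula gives twice the area as |[(-2)·17 − 15·20] + [15·2 − (-15)·17] + [(-15)·20 − (-2)·2]| = 345, so the area is 345/2.
The number of boundary lattice points is Σ gcd(|Δx|,|Δy|) = gcd(17,3) + gcd(30,15) + gcd(13,18) = 1+15+1 = 17.
By Pick's theorem A = I + B/2 − 1, so I = 345/2 − 17/2 + 1 = 165.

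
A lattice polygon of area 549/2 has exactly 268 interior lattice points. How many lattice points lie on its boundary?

Pick's theorem gives A = I + B/2 − 1, so B = 2(A − I + 1) = 2(549/2 − 268 + 1) = 15.

15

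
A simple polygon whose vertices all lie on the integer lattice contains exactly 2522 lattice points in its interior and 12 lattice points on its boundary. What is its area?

2527

Pick's theorem states A = I + B/2 − 1, so A = 2522 + 12/2 − 1 = 2527.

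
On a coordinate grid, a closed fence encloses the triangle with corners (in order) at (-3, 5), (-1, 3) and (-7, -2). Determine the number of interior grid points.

The shoelace formula gives twice the area as |[(-3)·3 − (-1)·5] + [(-1)·(-2) − (-7)·3] + [(-7)·5 − (-3)·(-2)]| = 22, so the area is 11.
The number of boundary lattice points is Σ gcd(|Δx|,|Δy|) = gcd(2,2) + gcd(6,5) + gcd(4,7) = 2+1+1 = 4.
By Pick's theorem A = I + B/2 − 1, so I = 11 − 4/2 + 1 = 10.

10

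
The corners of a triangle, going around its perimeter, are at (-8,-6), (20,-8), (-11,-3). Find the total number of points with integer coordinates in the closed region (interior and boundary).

The shoelace formula gives twice the area as |((-8)·(-8) − 20·(-6)) + (20·(-3) − (-11)·(-8)) + ((-11)·(-6) − (-8)·(-3))| = 78, so the area is 39.
Along each edge there are gcd(|Δx|,|Δy|)+1 lattice points, so counting each shared vertex once the boundary has gcd(28,2) + gcd(31,5) + gcd(3,3) = 2+1+3 = 6.
Pick's theorem gives I = A − B/2 + 1 = 39 − 6/2 + 1 = 37, so the closed region contains I + B = 37 + 6 = 43 lattice points.

43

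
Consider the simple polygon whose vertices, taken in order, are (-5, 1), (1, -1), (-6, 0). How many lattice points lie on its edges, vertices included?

4

Summing gcd(|Δx|,|Δy|) over the edges gives the boundary count: gcd(6,2) + gcd(7,1) + gcd(1,1) = 2+1+1 = 4.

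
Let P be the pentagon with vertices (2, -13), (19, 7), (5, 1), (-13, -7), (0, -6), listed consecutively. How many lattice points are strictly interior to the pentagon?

154

The shoelace formula gives twice the area as |[2·7 − 19·(-13)] + [19·1 − 5·7] + [5·(-7) − (-13)·1] + [(-13)·(-6) − 0·(-7)] + [0·(-13) − 2·(-6)]| = 313, so the area is 313/2.
Along each edge there are gcd(|Δx|,|Δy|)+1 lattice points, so counting each shared vertex once the boundary has gcd(17,20) + gcd(14,6) + gcd(18,8) + gcd(13,1) + gcd(2,7) = 1+2+2+1+1 = 7.
Pick's theorem gives I = A − B/2 + 1 = 313/2 − 7/2 + 1 = 154.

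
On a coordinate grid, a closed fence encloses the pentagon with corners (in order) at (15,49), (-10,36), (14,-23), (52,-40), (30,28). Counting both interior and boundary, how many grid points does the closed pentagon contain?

2554

Using the shoelace formula, 2A = |(15·36 − (-10)·49) + ((-10)·(-23) − 14·36) + (14·(-40) − 52·(-23)) + (52·28 − 30·(-40)) + (30·49 − 15·28)| = 5098, so the area is 2549.
Summing gcd(|Δx|,|Δy|) over the edges gives the boundary count: gcd(25,13) + gcd(24,59) + gcd(38,17) + gcd(22,68) + gcd(15,21) = 1+1+1+2+3 = 8.
Pick's theorem gives I = A − B/2 + 1 = 2549 − 8/2 + 1 = 2546, so the closed region contains I + B = 2546 + 8 = 2554 lattice points.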